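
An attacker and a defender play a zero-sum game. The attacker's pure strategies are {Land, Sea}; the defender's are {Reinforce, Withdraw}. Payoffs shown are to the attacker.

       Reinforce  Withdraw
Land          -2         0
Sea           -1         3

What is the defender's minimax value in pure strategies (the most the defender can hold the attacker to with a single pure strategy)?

-1

Column maxima: Reinforce → -1, Withdraw → 3.
The smallest of these is -1.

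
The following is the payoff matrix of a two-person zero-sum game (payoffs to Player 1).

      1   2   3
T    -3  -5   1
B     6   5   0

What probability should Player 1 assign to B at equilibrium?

Row minima: T → -5, B → 0; maximin = 0.
Column maxima: 1 → 6, 2 → 5, 3 → 1; minimax = 1.
0 ≠ 1, so there is no saddle point; optimal play is mixed.
1 is strictly dominated by 2 (it gives Player 1 strictly more in every row), so Player 2 never plays it.
On the remaining 2×2 (T, B vs 2, 3):
Let Player 1 play T with probability p. Expected payoff against 2: (-5)p + 5(1−p) = −10p + 5; against 3: 1p + 0(1−p) = p.
Setting these equal: −10p + 5 = p ⇒ −11p = -5 ⇒ p = 5/11, and the value is (-10)·(5/11) + 5 = 5/11.
For Player 2: with q = P(2), equating T's and B's payoffs gives −6q + 1 = 5q ⇒ q = 1/11.

6/11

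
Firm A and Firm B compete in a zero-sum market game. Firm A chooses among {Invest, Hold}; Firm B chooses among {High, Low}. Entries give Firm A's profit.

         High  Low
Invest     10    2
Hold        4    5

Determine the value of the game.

Row minima: Invest → 2, Hold → 4; maximin = 4.
Column maxima: High → 10, Low → 5; minimax = 5.
4 ≠ 5, so there is no saddle point; optimal play is mixed.
Let Firm A play Invest with probability p. Expected payoff against High: 10p + 4(1−p) = 6p + 4; against Low: 2p + 5(1−p) = −3p + 5.
Setting these equal: 6p + 4 = −3p + 5 ⇒ 9p = 1 ⇒ p = 1/9, and the value is (6)·(1/9) + 4 = 14/3.
For Firm B: with q = P(High), equating Invest's and Hold's payoffs gives 8q + 2 = −q + 5 ⇒ q = 1/3.

14/3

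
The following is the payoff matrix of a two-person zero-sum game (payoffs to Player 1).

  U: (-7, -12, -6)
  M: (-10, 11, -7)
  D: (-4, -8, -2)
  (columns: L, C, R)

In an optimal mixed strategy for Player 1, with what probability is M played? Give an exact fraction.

Row minima: U → -12, M → -10, D → -8; maximin = -8.
Column maxima: L → -4, C → 11, R → -2; minimax = -4.
-8 ≠ -4, so there is no saddle point; optimal play is mixed.
U is strictly dominated by D, so Player 1 never plays it.
R is strictly dominated by L (it gives Player 1 strictly more in every row), so Player 2 never plays it.
On the remaining 2×2 (M, D vs L, C):
Let Player 1 play M with probability p. Expected payoff against L: (-10)p + (-4)(1−p) = −6p − 4; against C: 11p + (-8)(1−p) = 19p − 8.
Setting these equal: −6p − 4 = 19p − 8 ⇒ −25p = -4 ⇒ p = 4/25, and the value is (-6)·(4/25) − 4 = -124/25.
For Player 2: with q = P(L), equating M's and D's payoffs gives −21q + 11 = 4q − 8 ⇒ q = 19/25.

4/25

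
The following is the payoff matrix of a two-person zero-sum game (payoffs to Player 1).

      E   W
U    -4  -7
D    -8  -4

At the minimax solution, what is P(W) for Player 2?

Row minima: U → -7, D → -8; maximin = -7.
Column maxima: E → -4, W → -4; minimax = -4.
-7 ≠ -4, so there is no saddle point; optimal play is mixed.
Let Player 1 play U with probability p. Expected payoff against E: (-4)p + (-8)(1−p) = 4p − 8; against W: (-7)p + (-4)(1−p) = −3p − 4.
Setting these equal: 4p − 8 = −3p − 4 ⇒ 7p = 4 ⇒ p = 4/7, and the value is (4)·(4/7) − 8 = -40/7.
For Player 2: with q = P(E), equating U's and D's payoffs gives 3q − 7 = −4q − 4 ⇒ q = 3/7.

4/7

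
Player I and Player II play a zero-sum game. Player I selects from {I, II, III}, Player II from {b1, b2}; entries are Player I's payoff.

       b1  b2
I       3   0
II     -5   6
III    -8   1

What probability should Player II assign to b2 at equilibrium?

Row minima: I → 0, II → -5, III → -8; maximin = 0.
Column maxima: b1 → 3, b2 → 6; minimax = 3.
0 ≠ 3, so there is no saddle point; optimal play is mixed.
III is strictly dominated by II, so Player I never plays it.
On the remaining 2×2 (I, II vs b1, b2):
Let Player I play I with probability p. Expected payoff against b1: 3p + (-5)(1−p) = 8p − 5; against b2: 0p + 6(1−p) = −6p + 6.
Setting these equal: 8p − 5 = −6p + 6 ⇒ 14p = 11 ⇒ p = 11/14, and the value is (8)·(11/14) − 5 = 9/7.
For Player II: with q = P(b1), equating I's and II's payoffs gives 3q = −11q + 6 ⇒ q = 3/7.

4/7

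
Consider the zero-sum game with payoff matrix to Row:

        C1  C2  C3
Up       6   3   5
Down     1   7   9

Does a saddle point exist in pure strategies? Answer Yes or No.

No

Row minima: Up → 3, Down → 1; maximin = 3.
Column maxima: C1 → 6, C2 → 7, C3 → 9; minimax = 6.
3 ≠ 6, so no pure-strategy equilibrium exists.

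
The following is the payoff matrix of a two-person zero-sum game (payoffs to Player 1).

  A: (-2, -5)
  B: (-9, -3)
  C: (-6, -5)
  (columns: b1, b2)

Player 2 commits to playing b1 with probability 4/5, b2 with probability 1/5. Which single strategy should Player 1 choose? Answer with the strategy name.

Expected payoff of A: (4/5)·(-2) + (1/5)·(-5) = -13/5.
Expected payoff of B: (4/5)·(-9) + (1/5)·(-3) = -39/5.
Expected payoff of C: (4/5)·(-6) + (1/5)·(-5) = -29/5.
The largest is -13/5, so Player 1's best response is A.

A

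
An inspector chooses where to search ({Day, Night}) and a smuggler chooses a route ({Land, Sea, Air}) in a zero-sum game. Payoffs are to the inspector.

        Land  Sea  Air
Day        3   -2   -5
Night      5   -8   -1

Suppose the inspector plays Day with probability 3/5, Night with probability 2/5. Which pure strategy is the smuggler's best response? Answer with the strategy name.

If the smuggler plays Land, the inspector's expected payoff is (3/5)·3 + (2/5)·5 = 19/5.
If the smuggler plays Sea, the inspector's expected payoff is (3/5)·(-2) + (2/5)·(-8) = -22/5.
If the smuggler plays Air, the inspector's expected payoff is (3/5)·(-5) + (2/5)·(-1) = -17/5.
The smuggler minimizes the inspector's payoff; the smallest is -22/5, so the best response is Sea.

Sea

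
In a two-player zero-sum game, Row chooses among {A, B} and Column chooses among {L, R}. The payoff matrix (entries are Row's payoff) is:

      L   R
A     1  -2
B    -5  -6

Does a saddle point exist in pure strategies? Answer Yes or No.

Row minima: A → -2, B → -6; maximin = -2.
Column maxima: L → 1, R → -2; minimax = -2.
maximin = minimax = -2, so a saddle point exists.

Yes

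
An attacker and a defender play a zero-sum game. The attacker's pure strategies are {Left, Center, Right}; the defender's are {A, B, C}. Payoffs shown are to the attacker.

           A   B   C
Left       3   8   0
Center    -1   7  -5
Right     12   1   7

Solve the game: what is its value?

Row minima: Left → 0, Center → -5, Right → 1; maximin = 1.
Column maxima: A → 12, B → 8, C → 7; minimax = 7.
1 ≠ 7, so there is no saddle point; optimal play is mixed.
Center is strictly dominated by Left, so the attacker never plays it.
A is strictly dominated by C (it gives the attacker strictly more in every row), so the defender never plays it.
On the remaining 2×2 (Left, Right vs B, C):
Let the attacker play Left with probability p. Expected payoff against B: 8p + 1(1−p) = 7p + 1; against C: 0p + 7(1−p) = −7p + 7.
Setting these equal: 7p + 1 = −7p + 7 ⇒ 14p = 6 ⇒ p = 3/7, and the value is (7)·(3/7) + 1 = 4.
For the defender: with q = P(B), equating Left's and Right's payoffs gives 8q = −6q + 7 ⇒ q = 1/2.

4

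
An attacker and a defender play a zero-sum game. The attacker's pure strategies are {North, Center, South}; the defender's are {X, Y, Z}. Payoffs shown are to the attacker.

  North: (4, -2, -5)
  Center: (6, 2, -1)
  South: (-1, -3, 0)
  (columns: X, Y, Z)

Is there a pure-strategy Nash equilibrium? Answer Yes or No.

Row minima: North → -5, Center → -1, South → -3; maximin = -1.
Column maxima: X → 6, Y → 2, Z → 0; minimax = 0.
-1 ≠ 0, so no pure-strategy equilibrium exists.

No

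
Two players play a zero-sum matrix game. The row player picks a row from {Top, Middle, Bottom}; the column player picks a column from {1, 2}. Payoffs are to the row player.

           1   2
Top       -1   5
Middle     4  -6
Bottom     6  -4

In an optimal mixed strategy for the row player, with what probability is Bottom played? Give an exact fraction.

Row minima: Top → -1, Middle → -6, Bottom → -4; maximin = -1.
Column maxima: 1 → 6, 2 → 5; minimax = 5.
-1 ≠ 5, so there is no saddle point; optimal play is mixed.
Middle is strictly dominated by Bottom, so the row player never plays it.
On the remaining 2×2 (Top, Bottom vs 1, 2):
Let the row player play Top with probability p. Expected payoff against 1: (-1)p + 6(1−p) = −7p + 6; against 2: 5p + (-4)(1−p) = 9p − 4.
Setting these equal: −7p + 6 = 9p − 4 ⇒ −16p = -10 ⇒ p = 5/8, and the value is (-7)·(5/8) + 6 = 13/8.
For the column player: with q = P(1), equating Top's and Bottom's payoffs gives −6q + 5 = 10q − 4 ⇒ q = 9/16.

3/8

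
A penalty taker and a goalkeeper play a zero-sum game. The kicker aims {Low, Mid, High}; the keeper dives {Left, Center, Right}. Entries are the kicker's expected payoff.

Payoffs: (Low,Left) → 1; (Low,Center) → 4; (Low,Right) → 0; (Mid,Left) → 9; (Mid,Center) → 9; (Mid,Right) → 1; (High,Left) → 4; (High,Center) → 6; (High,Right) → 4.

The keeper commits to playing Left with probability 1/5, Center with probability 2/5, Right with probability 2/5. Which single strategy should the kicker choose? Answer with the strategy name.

Mid

Expected payoff of Low: (1/5)·1 + (2/5)·4 + (2/5)·0 = 9/5.
Expected payoff of Mid: (1/5)·9 + (2/5)·9 + (2/5)·1 = 29/5.
Expected payoff of High: (1/5)·4 + (2/5)·6 + (2/5)·4 = 24/5.
The largest is 29/5, so the kicker's best response is Mid.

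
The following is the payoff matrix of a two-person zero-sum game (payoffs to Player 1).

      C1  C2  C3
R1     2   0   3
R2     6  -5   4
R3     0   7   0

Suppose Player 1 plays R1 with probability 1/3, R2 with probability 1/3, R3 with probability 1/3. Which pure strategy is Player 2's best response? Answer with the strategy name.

C2

If Player 2 plays C1, Player 1's expected payoff is (1/3)·2 + (1/3)·6 + (1/3)·0 = 8/3.
If Player 2 plays C2, Player 1's expected payoff is (1/3)·0 + (1/3)·(-5) + (1/3)·7 = 2/3.
If Player 2 plays C3, Player 1's expected payoff is (1/3)·3 + (1/3)·4 + (1/3)·0 = 7/3.
Player 2 minimizes Player 1's payoff; the smallest is 2/3, so the best response is C2.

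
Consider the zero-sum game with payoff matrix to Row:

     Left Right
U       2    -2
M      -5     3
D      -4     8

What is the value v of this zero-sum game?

1/2

Row minima: U → -2, M → -5, D → -4; maximin = -2.
Column maxima: Left → 2, Right → 8; minimax = 2.
-2 ≠ 2, so there is no saddle point; optimal play is mixed.
M is strictly dominated by D, so Row never plays it.
On the remaining 2×2 (U, D vs Left, Right):
Let Row play U with probability p. Expected payoff against Left: 2p + (-4)(1−p) = 6p − 4; against Right: (-2)p + 8(1−p) = −10p + 8.
Setting these equal: 6p − 4 = −10p + 8 ⇒ 16p = 12 ⇒ p = 3/4, and the value is (6)·(3/4) − 4 = 1/2.
For Column: with q = P(Left), equating U's and D's payoffs gives 4q − 2 = −12q + 8 ⇒ q = 5/8.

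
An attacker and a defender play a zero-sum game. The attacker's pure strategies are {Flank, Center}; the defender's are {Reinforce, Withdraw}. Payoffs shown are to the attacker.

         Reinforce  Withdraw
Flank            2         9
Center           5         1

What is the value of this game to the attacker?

43/11

Row minima: Flank → 2, Center → 1; maximin = 2.
Column maxima: Reinforce → 5, Withdraw → 9; minimax = 5.
2 ≠ 5, so there is no saddle point; optimal play is mixed.
Let the attacker play Flank with probability p. Expected payoff against Reinforce: 2p + 5(1−p) = −3p + 5; against Withdraw: 9p + 1(1−p) = 8p + 1.
Setting these equal: −3p + 5 = 8p + 1 ⇒ −11p = -4 ⇒ p = 4/11, and the value is (-3)·(4/11) + 5 = 43/11.
For the defender: with q = P(Reinforce), equating Flank's and Center's payoffs gives −7q + 9 = 4q + 1 ⇒ q = 8/11.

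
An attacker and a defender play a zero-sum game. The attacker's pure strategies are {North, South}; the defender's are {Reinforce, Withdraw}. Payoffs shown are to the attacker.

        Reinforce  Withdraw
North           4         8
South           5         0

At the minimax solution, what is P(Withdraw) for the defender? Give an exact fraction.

1/9

Row minima: North → 4, South → 0; maximin = 4.
Column maxima: Reinforce → 5, Withdraw → 8; minimax = 5.
4 ≠ 5, so there is no saddle point; optimal play is mixed.
Let the attacker play North with probability p. Expected payoff against Reinforce: 4p + 5(1−p) = −p + 5; against Withdraw: 8p + 0(1−p) = 8p.
Setting these equal: −p + 5 = 8p ⇒ −9p = -5 ⇒ p = 5/9, and the value is (-1)·(5/9) + 5 = 40/9.
For the defender: with q = P(Reinforce), equating North's and South's payoffs gives −4q + 8 = 5q ⇒ q = 8/9.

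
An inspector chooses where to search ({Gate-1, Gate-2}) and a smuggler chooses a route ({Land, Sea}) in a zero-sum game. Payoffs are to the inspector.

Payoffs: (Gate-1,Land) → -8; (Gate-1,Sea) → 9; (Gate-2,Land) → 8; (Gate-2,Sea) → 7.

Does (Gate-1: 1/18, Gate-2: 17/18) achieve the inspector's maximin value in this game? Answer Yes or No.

Yes

Against Land this mix gives (1/18)·(-8) + (17/18)·8 = 64/9.
Against Sea this mix gives (1/18)·9 + (17/18)·7 = 64/9.
All of the smuggler's active replies (Land, Sea) yield 64/9, and no column does worse for the inspector. The mix makes the smuggler indifferent and guarantees 64/9, so it is optimal.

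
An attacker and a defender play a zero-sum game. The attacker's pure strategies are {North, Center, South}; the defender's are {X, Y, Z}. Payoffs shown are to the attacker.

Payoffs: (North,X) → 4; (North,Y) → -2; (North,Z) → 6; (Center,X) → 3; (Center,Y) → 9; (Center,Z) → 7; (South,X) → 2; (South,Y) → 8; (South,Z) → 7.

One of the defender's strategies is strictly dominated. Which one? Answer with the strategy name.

X holds the attacker's payoff strictly below Z in every row: 4 < 6, 3 < 7, 2 < 7.
So Z is strictly dominated for the defender.

Z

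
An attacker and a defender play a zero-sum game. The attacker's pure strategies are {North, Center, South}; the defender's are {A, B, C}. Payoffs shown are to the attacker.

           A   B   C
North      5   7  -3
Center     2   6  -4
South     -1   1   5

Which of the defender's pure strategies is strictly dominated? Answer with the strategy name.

B

A holds the attacker's payoff strictly below B in every row: 5 < 7, 2 < 6, -1 < 1.
So B is strictly dominated for the defender.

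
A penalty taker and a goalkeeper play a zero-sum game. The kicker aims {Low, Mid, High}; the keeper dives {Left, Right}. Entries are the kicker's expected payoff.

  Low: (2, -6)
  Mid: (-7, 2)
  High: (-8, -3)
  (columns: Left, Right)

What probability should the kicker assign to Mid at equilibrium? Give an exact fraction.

8/17

Row minima: Low → -6, Mid → -7, High → -8; maximin = -6.
Column maxima: Left → 2, Right → 2; minimax = 2.
-6 ≠ 2, so there is no saddle point; optimal play is mixed.
High is strictly dominated by Mid, so the kicker never plays it.
On the remaining 2×2 (Low, Mid vs Left, Right):
Let the kicker play Low with probability p. Expected payoff against Left: 2p + (-7)(1−p) = 9p − 7; against Right: (-6)p + 2(1−p) = −8p + 2.
Setting these equal: 9p − 7 = −8p + 2 ⇒ 17p = 9 ⇒ p = 9/17, and the value is (9)·(9/17) − 7 = -38/17.
For the keeper: with q = P(Left), equating Low's and Mid's payoffs gives 8q − 6 = −9q + 2 ⇒ q = 8/17.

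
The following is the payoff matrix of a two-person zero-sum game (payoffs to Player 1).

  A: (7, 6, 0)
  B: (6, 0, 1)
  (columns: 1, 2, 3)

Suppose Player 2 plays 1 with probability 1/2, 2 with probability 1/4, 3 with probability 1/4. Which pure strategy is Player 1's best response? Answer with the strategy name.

A

Expected payoff of A: (1/2)·7 + (1/4)·6 + (1/4)·0 = 5.
Expected payoff of B: (1/2)·6 + (1/4)·0 + (1/4)·1 = 13/4.
The largest is 5, so Player 1's best response is A.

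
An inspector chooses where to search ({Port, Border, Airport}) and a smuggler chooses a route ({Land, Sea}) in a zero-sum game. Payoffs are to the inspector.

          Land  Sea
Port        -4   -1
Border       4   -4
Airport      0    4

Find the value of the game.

4/3

Row minima: Port → -4, Border → -4, Airport → 0; maximin = 0.
Column maxima: Land → 4, Sea → 4; minimax = 4.
0 ≠ 4, so there is no saddle point; optimal play is mixed.
Port is strictly dominated by Airport, so the inspector never plays it.
On the remaining 2×2 (Border, Airport vs Land, Sea):
Let the inspector play Border with probability p. Expected payoff against Land: 4p + 0(1−p) = 4p; against Sea: (-4)p + 4(1−p) = −8p + 4.
Setting these equal: 4p = −8p + 4 ⇒ 12p = 4 ⇒ p = 1/3, and the value is (4)·(1/3) = 4/3.
For the smuggler: with q = P(Land), equating Border's and Airport's payoffs gives 8q − 4 = −4q + 4 ⇒ q = 2/3.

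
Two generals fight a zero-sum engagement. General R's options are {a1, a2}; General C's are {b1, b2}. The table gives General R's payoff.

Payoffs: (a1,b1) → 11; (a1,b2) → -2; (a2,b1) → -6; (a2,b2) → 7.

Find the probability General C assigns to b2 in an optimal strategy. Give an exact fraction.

Row minima: a1 → -2, a2 → -6; maximin = -2.
Column maxima: b1 → 11, b2 → 7; minimax = 7.
-2 ≠ 7, so there is no saddle point; optimal play is mixed.
Let General R play a1 with probability p. Expected payoff against b1: 11p + (-6)(1−p) = 17p − 6; against b2: (-2)p + 7(1−p) = −9p + 7.
Setting these equal: 17p − 6 = −9p + 7 ⇒ 26p = 13 ⇒ p = 1/2, and the value is (17)·(1/2) − 6 = 5/2.
For General C: with q = P(b1), equating a1's and a2's payoffs gives 13q − 2 = −13q + 7 ⇒ q = 9/26.

17/26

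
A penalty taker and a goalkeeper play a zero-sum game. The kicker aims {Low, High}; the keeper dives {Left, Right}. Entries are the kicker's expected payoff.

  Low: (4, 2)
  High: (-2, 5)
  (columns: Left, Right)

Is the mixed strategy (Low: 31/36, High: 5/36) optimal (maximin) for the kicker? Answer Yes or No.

No

Against Left this mix gives (31/36)·4 + (5/36)·(-2) = 19/6.
Against Right this mix gives (31/36)·2 + (5/36)·5 = 29/12.
The keeper will play Right, holding the kicker to 29/12. Shifting weight toward the row that does better against Right would raise this floor (the equalizing mix achieves 8/3 against both Right and Left), so the proposed strategy is not optimal.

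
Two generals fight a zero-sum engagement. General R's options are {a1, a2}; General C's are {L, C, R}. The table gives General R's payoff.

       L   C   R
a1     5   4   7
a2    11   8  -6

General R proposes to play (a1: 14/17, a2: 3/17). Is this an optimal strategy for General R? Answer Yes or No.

Yes

Against L this mix gives (14/17)·5 + (3/17)·11 = 103/17.
Against C this mix gives (14/17)·4 + (3/17)·8 = 80/17.
Against R this mix gives (14/17)·7 + (3/17)·(-6) = 80/17.
All of General C's active replies (C, R) yield 80/17, and no column does worse for General R. The mix makes General C indifferent and guarantees 80/17, so it is optimal.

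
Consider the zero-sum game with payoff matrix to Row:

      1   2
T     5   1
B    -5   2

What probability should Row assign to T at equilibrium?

Row minima: T → 1, B → -5; maximin = 1.
Column maxima: 1 → 5, 2 → 2; minimax = 2.
1 ≠ 2, so there is no saddle point; optimal play is mixed.
Let Row play T with probability p. Expected payoff against 1: 5p + (-5)(1−p) = 10p − 5; against 2: 1p + 2(1−p) = −p + 2.
Setting these equal: 10p − 5 = −p + 2 ⇒ 11p = 7 ⇒ p = 7/11, and the value is (10)·(7/11) − 5 = 15/11.
For Column: with q = P(1), equating T's and B's payoffs gives 4q + 1 = −7q + 2 ⇒ q = 1/11.

7/11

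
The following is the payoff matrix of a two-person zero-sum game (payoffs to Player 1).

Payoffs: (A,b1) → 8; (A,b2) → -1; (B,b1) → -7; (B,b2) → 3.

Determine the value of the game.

Row minima: A → -1, B → -7; maximin = -1.
Column maxima: b1 → 8, b2 → 3; minimax = 3.
-1 ≠ 3, so there is no saddle point; optimal play is mixed.
Let Player 1 play A with probability p. Expected payoff against b1: 8p + (-7)(1−p) = 15p − 7; against b2: (-1)p + 3(1−p) = −4p + 3.
Setting these equal: 15p − 7 = −4p + 3 ⇒ 19p = 10 ⇒ p = 10/19, and the value is (15)·(10/19) − 7 = 17/19.
For Player 2: with q = P(b1), equating A's and B's payoffs gives 9q − 1 = −10q + 3 ⇒ q = 4/19.

17/19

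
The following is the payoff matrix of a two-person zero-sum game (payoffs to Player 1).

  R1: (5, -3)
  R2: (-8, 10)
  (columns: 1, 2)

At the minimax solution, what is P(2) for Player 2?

Row minima: R1 → -3, R2 → -8; maximin = -3.
Column maxima: 1 → 5, 2 → 10; minimax = 5.
-3 ≠ 5, so there is no saddle point; optimal play is mixed.
Let Player 1 play R1 with probability p. Expected payoff against 1: 5p + (-8)(1−p) = 13p − 8; against 2: (-3)p + 10(1−p) = −13p + 10.
Setting these equal: 13p − 8 = −13p + 10 ⇒ 26p = 18 ⇒ p = 9/13, and the value is (13)·(9/13) − 8 = 1.
For Player 2: with q = P(1), equating R1's and R2's payoffs gives 8q − 3 = −18q + 10 ⇒ q = 1/2.

1/2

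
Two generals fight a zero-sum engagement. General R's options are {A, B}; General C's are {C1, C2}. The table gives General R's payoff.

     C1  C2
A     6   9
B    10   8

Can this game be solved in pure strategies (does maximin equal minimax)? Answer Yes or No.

Row minima: A → 6, B → 8; maximin = 8.
Column maxima: C1 → 10, C2 → 9; minimax = 9.
8 ≠ 9, so no pure-strategy equilibrium exists.

No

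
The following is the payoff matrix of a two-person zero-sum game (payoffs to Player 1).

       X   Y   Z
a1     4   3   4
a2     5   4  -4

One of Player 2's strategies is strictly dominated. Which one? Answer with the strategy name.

X

Y holds Player 1's payoff strictly below X in every row: 3 < 4, 4 < 5.
So X is strictly dominated for Player 2.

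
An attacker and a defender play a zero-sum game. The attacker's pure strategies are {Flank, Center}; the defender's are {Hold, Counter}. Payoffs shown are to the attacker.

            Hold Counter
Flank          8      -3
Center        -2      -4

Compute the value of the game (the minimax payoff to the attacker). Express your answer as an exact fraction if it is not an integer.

-3

Row minima: Flank → -3, Center → -4; maximin = -3.
Column maxima: Hold → 8, Counter → -3; minimax = -3.
Since maximin = minimax = -3, there is a saddle point and the value is -3.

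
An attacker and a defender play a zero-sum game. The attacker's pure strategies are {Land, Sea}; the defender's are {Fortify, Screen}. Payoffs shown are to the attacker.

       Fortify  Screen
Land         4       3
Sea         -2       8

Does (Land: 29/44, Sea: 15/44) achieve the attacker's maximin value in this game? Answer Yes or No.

No

Against Fortify this mix gives (29/44)·4 + (15/44)·(-2) = 43/22.
Against Screen this mix gives (29/44)·3 + (15/44)·8 = 207/44.
The defender will play Fortify, holding the attacker to 43/22. Shifting weight toward the row that does better against Fortify would raise this floor (the equalizing mix achieves 38/11 against both Fortify and Screen), so the proposed strategy is not optimal.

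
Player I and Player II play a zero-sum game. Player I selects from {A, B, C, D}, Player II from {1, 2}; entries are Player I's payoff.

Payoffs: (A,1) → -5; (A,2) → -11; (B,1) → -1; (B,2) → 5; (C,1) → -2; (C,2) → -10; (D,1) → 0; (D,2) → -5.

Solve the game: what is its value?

Row minima: A → -11, B → -1, C → -10, D → -5; maximin = -1.
Column maxima: 1 → 0, 2 → 5; minimax = 0.
-1 ≠ 0, so there is no saddle point; optimal play is mixed.
A is strictly dominated by B, so Player I never plays it.
C is strictly dominated by B, so Player I never plays it.
On the remaining 2×2 (B, D vs 1, 2):
Let Player I play B with probability p. Expected payoff against 1: (-1)p + 0(1−p) = −p; against 2: 5p + (-5)(1−p) = 10p − 5.
Setting these equal: −p = 10p − 5 ⇒ −11p = -5 ⇒ p = 5/11, and the value is (-1)·(5/11) = -5/11.
For Player II: with q = P(1), equating B's and D's payoffs gives −6q + 5 = 5q − 5 ⇒ q = 10/11.

-5/11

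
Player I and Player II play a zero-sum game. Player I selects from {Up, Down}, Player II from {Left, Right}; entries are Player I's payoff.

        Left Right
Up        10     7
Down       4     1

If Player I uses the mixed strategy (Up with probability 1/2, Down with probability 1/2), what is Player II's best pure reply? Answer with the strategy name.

Right

If Player II plays Left, Player I's expected payoff is (1/2)·10 + (1/2)·4 = 7.
If Player II plays Right, Player I's expected payoff is (1/2)·7 + (1/2)·1 = 4.
Player II minimizes Player I's payoff; the smallest is 4, so the best response is Right.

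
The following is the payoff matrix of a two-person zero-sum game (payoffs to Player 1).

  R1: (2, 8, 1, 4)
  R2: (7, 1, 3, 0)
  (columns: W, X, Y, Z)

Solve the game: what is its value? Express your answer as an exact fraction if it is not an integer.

2

Row minima: R1 → 1, R2 → 0; maximin = 1.
Column maxima: W → 7, X → 8, Y → 3, Z → 4; minimax = 3.
1 ≠ 3, so there is no saddle point; optimal play is mixed.
W is strictly dominated by Y (it gives Player 1 strictly more in every row), so Player 2 never plays it.
X is strictly dominated by Z (it gives Player 1 strictly more in every row), so Player 2 never plays it.
On the remaining 2×2 (R1, R2 vs Y, Z):
Let Player 1 play R1 with probability p. Expected payoff against Y: 1p + 3(1−p) = −2p + 3; against Z: 4p + 0(1−p) = 4p.
Setting these equal: −2p + 3 = 4p ⇒ −6p = -3 ⇒ p = 1/2, and the value is (-2)·(1/2) + 3 = 2.
For Player 2: with q = P(Y), equating R1's and R2's payoffs gives −3q + 4 = 3q ⇒ q = 2/3.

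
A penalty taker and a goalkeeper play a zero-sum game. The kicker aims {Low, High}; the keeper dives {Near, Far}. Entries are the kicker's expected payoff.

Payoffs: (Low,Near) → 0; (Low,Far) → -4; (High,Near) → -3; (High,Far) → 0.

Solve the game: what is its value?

-12/7

Row minima: Low → -4, High → -3; maximin = -3.
Column maxima: Near → 0, Far → 0; minimax = 0.
-3 ≠ 0, so there is no saddle point; optimal play is mixed.
Let the kicker play Low with probability p. Expected payoff against Near: 0p + (-3)(1−p) = 3p − 3; against Far: (-4)p + 0(1−p) = −4p.
Setting these equal: 3p − 3 = −4p ⇒ 7p = 3 ⇒ p = 3/7, and the value is (3)·(3/7) − 3 = -12/7.
For the keeper: with q = P(Near), equating Low's and High's payoffs gives 4q − 4 = −3q ⇒ q = 4/7.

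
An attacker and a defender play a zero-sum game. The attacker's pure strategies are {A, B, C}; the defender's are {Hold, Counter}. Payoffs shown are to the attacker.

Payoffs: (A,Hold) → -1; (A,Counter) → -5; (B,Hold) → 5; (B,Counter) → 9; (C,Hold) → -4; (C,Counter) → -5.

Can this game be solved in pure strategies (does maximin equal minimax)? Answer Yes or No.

Yes

Row minima: A → -5, B → 5, C → -5; maximin = 5.
Column maxima: Hold → 5, Counter → 9; minimax = 5.
maximin = minimax = 5, so a saddle point exists.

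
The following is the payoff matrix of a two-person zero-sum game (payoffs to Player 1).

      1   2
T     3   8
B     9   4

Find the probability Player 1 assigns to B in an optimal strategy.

1/2

Row minima: T → 3, B → 4; maximin = 4.
Column maxima: 1 → 9, 2 → 8; minimax = 8.
4 ≠ 8, so there is no saddle point; optimal play is mixed.
Let Player 1 play T with probability p. Expected payoff against 1: 3p + 9(1−p) = −6p + 9; against 2: 8p + 4(1−p) = 4p + 4.
Setting these equal: −6p + 9 = 4p + 4 ⇒ −10p = -5 ⇒ p = 1/2, and the value is (-6)·(1/2) + 9 = 6.
For Player 2: with q = P(1), equating T's and B's payoffs gives −5q + 8 = 5q + 4 ⇒ q = 2/5.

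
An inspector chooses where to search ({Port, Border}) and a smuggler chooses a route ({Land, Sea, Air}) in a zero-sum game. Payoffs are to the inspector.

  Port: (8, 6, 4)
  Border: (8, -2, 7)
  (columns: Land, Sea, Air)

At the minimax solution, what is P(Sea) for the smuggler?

3/11

Row minima: Port → 4, Border → -2; maximin = 4.
Column maxima: Land → 8, Sea → 6, Air → 7; minimax = 6.
4 ≠ 6, so there is no saddle point; optimal play is mixed.
Land is strictly dominated by Sea (it gives the inspector strictly more in every row), so the smuggler never plays it.
On the remaining 2×2 (Port, Border vs Sea, Air):
Let the inspector play Port with probability p. Expected payoff against Sea: 6p + (-2)(1−p) = 8p − 2; against Air: 4p + 7(1−p) = −3p + 7.
Setting these equal: 8p − 2 = −3p + 7 ⇒ 11p = 9 ⇒ p = 9/11, and the value is (8)·(9/11) − 2 = 50/11.
For the smuggler: with q = P(Sea), equating Port's and Border's payoffs gives 2q + 4 = −9q + 7 ⇒ q = 3/11.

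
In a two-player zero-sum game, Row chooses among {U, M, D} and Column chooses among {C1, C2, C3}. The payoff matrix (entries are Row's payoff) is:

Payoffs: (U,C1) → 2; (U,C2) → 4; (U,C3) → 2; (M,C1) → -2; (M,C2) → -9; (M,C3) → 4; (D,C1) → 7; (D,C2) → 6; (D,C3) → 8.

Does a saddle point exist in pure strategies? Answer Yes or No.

Row minima: U → 2, M → -9, D → 6; maximin = 6.
Column maxima: C1 → 7, C2 → 6, C3 → 8; minimax = 6.
maximin = minimax = 6, so a saddle point exists.

Yes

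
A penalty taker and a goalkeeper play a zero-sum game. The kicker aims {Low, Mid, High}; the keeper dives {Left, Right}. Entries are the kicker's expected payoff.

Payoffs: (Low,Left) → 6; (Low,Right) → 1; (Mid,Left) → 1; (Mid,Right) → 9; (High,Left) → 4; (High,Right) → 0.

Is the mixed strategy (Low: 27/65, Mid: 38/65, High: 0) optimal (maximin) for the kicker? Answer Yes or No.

No

Against Left this mix gives (27/65)·6 + (38/65)·1 = 40/13.
Against Right this mix gives (27/65)·1 + (38/65)·9 = 369/65.
The keeper will play Left, holding the kicker to 40/13. Shifting weight toward the row that does better against Left would raise this floor (the equalizing mix achieves 53/13 against both Left and Right), so the proposed strategy is not optimal.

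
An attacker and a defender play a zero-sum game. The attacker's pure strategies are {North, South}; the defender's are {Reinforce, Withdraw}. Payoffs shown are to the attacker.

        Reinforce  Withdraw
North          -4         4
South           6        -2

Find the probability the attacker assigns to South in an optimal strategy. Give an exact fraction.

Row minima: North → -4, South → -2; maximin = -2.
Column maxima: Reinforce → 6, Withdraw → 4; minimax = 4.
-2 ≠ 4, so there is no saddle point; optimal play is mixed.
Let the attacker play North with probability p. Expected payoff against Reinforce: (-4)p + 6(1−p) = −10p + 6; against Withdraw: 4p + (-2)(1−p) = 6p − 2.
Setting these equal: −10p + 6 = 6p − 2 ⇒ −16p = -8 ⇒ p = 1/2, and the value is (-10)·(1/2) + 6 = 1.
For the defender: with q = P(Reinforce), equating North's and South's payoffs gives −8q + 4 = 8q − 2 ⇒ q = 3/8.

1/2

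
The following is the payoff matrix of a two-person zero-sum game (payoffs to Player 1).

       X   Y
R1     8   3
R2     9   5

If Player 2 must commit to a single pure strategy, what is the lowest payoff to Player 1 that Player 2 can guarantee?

5

Column maxima: X → 9, Y → 5.
The smallest of these is 5.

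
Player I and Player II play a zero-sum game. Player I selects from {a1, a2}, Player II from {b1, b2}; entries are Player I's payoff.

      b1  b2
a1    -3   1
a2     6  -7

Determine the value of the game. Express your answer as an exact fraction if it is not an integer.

-15/17

Row minima: a1 → -3, a2 → -7; maximin = -3.
Column maxima: b1 → 6, b2 → 1; minimax = 1.
-3 ≠ 1, so there is no saddle point; optimal play is mixed.
Let Player I play a1 with probability p. Expected payoff against b1: (-3)p + 6(1−p) = −9p + 6; against b2: 1p + (-7)(1−p) = 8p − 7.
Setting these equal: −9p + 6 = 8p − 7 ⇒ −17p = -13 ⇒ p = 13/17, and the value is (-9)·(13/17) + 6 = -15/17.
For Player II: with q = P(b1), equating a1's and a2's payoffs gives −4q + 1 = 13q − 7 ⇒ q = 8/17.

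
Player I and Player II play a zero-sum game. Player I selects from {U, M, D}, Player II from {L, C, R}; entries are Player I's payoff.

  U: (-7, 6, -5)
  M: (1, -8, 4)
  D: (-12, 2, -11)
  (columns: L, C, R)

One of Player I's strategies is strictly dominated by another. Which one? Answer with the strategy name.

D

U gives a strictly higher payoff than D against every column: -7 > -12, 6 > 2, -5 > -11.
So D is strictly dominated and Player I never plays it.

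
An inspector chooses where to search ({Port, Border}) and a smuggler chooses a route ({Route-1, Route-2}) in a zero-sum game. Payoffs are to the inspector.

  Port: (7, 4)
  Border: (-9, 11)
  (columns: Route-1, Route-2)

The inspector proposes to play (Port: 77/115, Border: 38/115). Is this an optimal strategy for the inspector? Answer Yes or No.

Against Route-1 this mix gives (77/115)·7 + (38/115)·(-9) = 197/115.
Against Route-2 this mix gives (77/115)·4 + (38/115)·11 = 726/115.
The smuggler will play Route-1, holding the inspector to 197/115. Shifting weight toward the row that does better against Route-1 would raise this floor (the equalizing mix achieves 113/23 against both Route-1 and Route-2), so the proposed strategy is not optimal.

No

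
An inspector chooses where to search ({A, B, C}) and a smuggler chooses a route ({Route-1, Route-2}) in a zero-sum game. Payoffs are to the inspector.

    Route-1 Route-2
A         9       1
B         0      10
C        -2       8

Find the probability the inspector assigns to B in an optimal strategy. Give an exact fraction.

4/9

Row minima: A → 1, B → 0, C → -2; maximin = 1.
Column maxima: Route-1 → 9, Route-2 → 10; minimax = 9.
1 ≠ 9, so there is no saddle point; optimal play is mixed.
C is strictly dominated by B, so the inspector never plays it.
On the remaining 2×2 (A, B vs Route-1, Route-2):
Let the inspector play A with probability p. Expected payoff against Route-1: 9p + 0(1−p) = 9p; against Route-2: 1p + 10(1−p) = −9p + 10.
Setting these equal: 9p = −9p + 10 ⇒ 18p = 10 ⇒ p = 5/9, and the value is (9)·(5/9) = 5.
For the smuggler: with q = P(Route-1), equating A's and B's payoffs gives 8q + 1 = −10q + 10 ⇒ q = 1/2.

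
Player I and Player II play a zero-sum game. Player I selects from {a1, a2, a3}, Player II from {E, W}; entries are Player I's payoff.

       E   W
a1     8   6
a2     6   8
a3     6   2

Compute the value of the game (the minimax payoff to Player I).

7

Row minima: a1 → 6, a2 → 6, a3 → 2; maximin = 6.
Column maxima: E → 8, W → 8; minimax = 8.
6 ≠ 8, so there is no saddle point; optimal play is mixed.
a3 is strictly dominated by a1, so Player I never plays it.
On the remaining 2×2 (a1, a2 vs E, W):
Let Player I play a1 with probability p. Expected payoff against E: 8p + 6(1−p) = 2p + 6; against W: 6p + 8(1−p) = −2p + 8.
Setting these equal: 2p + 6 = −2p + 8 ⇒ 4p = 2 ⇒ p = 1/2, and the value is (2)·(1/2) + 6 = 7.
For Player II: with q = P(E), equating a1's and a2's payoffs gives 2q + 6 = −2q + 8 ⇒ q = 1/2.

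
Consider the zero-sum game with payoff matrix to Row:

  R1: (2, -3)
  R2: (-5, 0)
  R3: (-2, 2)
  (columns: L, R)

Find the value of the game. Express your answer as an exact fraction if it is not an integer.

-2/9

Row minima: R1 → -3, R2 → -5, R3 → -2; maximin = -2.
Column maxima: L → 2, R → 2; minimax = 2.
-2 ≠ 2, so there is no saddle point; optimal play is mixed.
R2 is strictly dominated by R3, so Row never plays it.
On the remaining 2×2 (R1, R3 vs L, R):
Let Row play R1 with probability p. Expected payoff against L: 2p + (-2)(1−p) = 4p − 2; against R: (-3)p + 2(1−p) = −5p + 2.
Setting these equal: 4p − 2 = −5p + 2 ⇒ 9p = 4 ⇒ p = 4/9, and the value is (4)·(4/9) − 2 = -2/9.
For Column: with q = P(L), equating R1's and R3's payoffs gives 5q − 3 = −4q + 2 ⇒ q = 5/9.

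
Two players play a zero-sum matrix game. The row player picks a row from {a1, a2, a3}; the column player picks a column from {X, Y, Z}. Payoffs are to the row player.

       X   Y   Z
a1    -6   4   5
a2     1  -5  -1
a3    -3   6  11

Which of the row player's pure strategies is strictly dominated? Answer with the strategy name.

a1

a3 gives a strictly higher payoff than a1 against every column: -3 > -6, 6 > 4, 11 > 5.
So a1 is strictly dominated and the row player never plays it.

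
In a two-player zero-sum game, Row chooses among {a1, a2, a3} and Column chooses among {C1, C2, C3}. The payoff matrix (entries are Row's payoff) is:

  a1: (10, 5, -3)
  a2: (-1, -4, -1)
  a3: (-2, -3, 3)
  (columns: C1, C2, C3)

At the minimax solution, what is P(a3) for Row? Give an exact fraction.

Row minima: a1 → -3, a2 → -4, a3 → -3; maximin = -3.
Column maxima: C1 → 10, C2 → 5, C3 → 3; minimax = 3.
-3 ≠ 3, so there is no saddle point; optimal play is mixed.
C1 is strictly dominated by C2 (it gives Row strictly more in every row), so Column never plays it.
With C1 eliminated, a2 is strictly dominated by a3 (a3 gives Row strictly more in every remaining column), so Row never plays it.
On the remaining 2×2 (a1, a3 vs C2, C3):
Let Row play a1 with probability p. Expected payoff against C2: 5p + (-3)(1−p) = 8p − 3; against C3: (-3)p + 3(1−p) = −6p + 3.
Setting these equal: 8p − 3 = −6p + 3 ⇒ 14p = 6 ⇒ p = 3/7, and the value is (8)·(3/7) − 3 = 3/7.
For Column: with q = P(C2), equating a1's and a3's payoffs gives 8q − 3 = −6q + 3 ⇒ q = 3/7.

4/7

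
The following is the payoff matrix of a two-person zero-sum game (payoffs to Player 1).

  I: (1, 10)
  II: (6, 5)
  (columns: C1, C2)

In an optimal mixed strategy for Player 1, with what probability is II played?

Row minima: I → 1, II → 5; maximin = 5.
Column maxima: C1 → 6, C2 → 10; minimax = 6.
5 ≠ 6, so there is no saddle point; optimal play is mixed.
Let Player 1 play I with probability p. Expected payoff against C1: 1p + 6(1−p) = −5p + 6; against C2: 10p + 5(1−p) = 5p + 5.
Setting these equal: −5p + 6 = 5p + 5 ⇒ −10p = -1 ⇒ p = 1/10, and the value is (-5)·(1/10) + 6 = 11/2.
For Player 2: with q = P(C1), equating I's and II's payoffs gives −9q + 10 = q + 5 ⇒ q = 1/2.

9/10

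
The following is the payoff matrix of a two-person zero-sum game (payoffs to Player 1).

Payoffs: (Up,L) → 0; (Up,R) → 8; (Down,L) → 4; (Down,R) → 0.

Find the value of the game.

8/3

Row minima: Up → 0, Down → 0; maximin = 0.
Column maxima: L → 4, R → 8; minimax = 4.
0 ≠ 4, so there is no saddle point; optimal play is mixed.
Let Player 1 play Up with probability p. Expected payoff against L: 0p + 4(1−p) = −4p + 4; against R: 8p + 0(1−p) = 8p.
Setting these equal: −4p + 4 = 8p ⇒ −12p = -4 ⇒ p = 1/3, and the value is (-4)·(1/3) + 4 = 8/3.
For Player 2: with q = P(L), equating Up's and Down's payoffs gives −8q + 8 = 4q ⇒ q = 2/3.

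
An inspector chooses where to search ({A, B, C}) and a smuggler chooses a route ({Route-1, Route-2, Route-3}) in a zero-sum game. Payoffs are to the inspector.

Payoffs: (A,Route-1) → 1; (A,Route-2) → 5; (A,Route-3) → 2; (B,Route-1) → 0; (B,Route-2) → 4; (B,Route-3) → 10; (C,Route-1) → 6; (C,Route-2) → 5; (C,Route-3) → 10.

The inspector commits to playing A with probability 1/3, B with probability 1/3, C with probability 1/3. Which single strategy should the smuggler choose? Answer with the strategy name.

Route-1

If the smuggler plays Route-1, the inspector's expected payoff is (1/3)·1 + (1/3)·0 + (1/3)·6 = 7/3.
If the smuggler plays Route-2, the inspector's expected payoff is (1/3)·5 + (1/3)·4 + (1/3)·5 = 14/3.
If the smuggler plays Route-3, the inspector's expected payoff is (1/3)·2 + (1/3)·10 + (1/3)·10 = 22/3.
The smuggler minimizes the inspector's payoff; the smallest is 7/3, so the best response is Route-1.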